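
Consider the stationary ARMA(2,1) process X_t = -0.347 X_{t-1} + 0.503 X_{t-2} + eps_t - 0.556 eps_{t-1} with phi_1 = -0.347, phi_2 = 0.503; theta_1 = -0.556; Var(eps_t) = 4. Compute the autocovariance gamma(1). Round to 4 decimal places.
\gamma(1) = -19.6877

Multiply the model equation by X_{t-k} and take expectations. With theta_0 = psi_0 = 1 and psi_j the MA(infinity) weights, this gives
  gamma(k) - sum_i phi_i gamma(k-i) = c_k,
  c_k = sigma^2 * sum_{j=k..q} theta_j psi_{j-k}   (c_k = 0 for k > q),
using gamma(-m) = gamma(m).
psi-weights needed (psi_j = theta_j + sum_i phi_i psi_{j-i}):
  psi_1 = theta_1 + phi_1 = -0.556 + (-0.347) = -0.903
Right-hand sides:
  c_0 = sigma^2 (1 + theta_1 psi_1) = 4 * (1 + (-0.556)(-0.903)) = 4 * 1.502068 = 6.008272
  c_1 = sigma^2 theta_1 = 4 * (-0.556) = -2.224
  c_2 = 0
Equations for k = 0, 1, 2 (AR order 2, c_2 = 0):
  (E0) gamma(0) = phi_1 gamma(1) + phi_2 gamma(2) + c_0
  (E1) gamma(1) = phi_1 gamma(0) + phi_2 gamma(1) + c_1
  (E2) gamma(2) = phi_1 gamma(1) + phi_2 gamma(0)
From (E1): gamma(1) = A gamma(0) + B with
  A = phi_1 / (1 - phi_2) = -0.347 / 0.497 = -0.698189,   B = c_1 / (1 - phi_2) = -2.224 / 0.497 = -4.474849.
Insert (E2) into (E0): gamma(0) (1 - phi_2^2) = phi_1 (1 + phi_2) gamma(1) + c_0.
  phi_1 (1 + phi_2) = (-0.347)(1.503) = -0.521541,   1 - phi_2^2 = 0.746991.
Replace gamma(1) by A gamma(0) + B and collect gamma(0):
  gamma(0) [0.746991 - (-0.521541)(-0.698189)] = (-0.521541)(-4.474849) + 6.008272
  gamma(0) * 0.382857 = 8.342089
  gamma(0) = 8.342089 / 0.382857 = 21.789062.
  gamma(1) = A gamma(0) + B = (-0.698189)(21.789062) + (-4.474849) = -19.687735.
Therefore gamma(1) = -19.6877 (to 4 decimal places).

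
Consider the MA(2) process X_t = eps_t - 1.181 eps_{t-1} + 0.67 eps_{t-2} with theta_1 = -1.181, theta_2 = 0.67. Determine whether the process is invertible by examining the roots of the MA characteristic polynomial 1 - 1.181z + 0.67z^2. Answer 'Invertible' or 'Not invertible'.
\text{Invertible}

The MA(q) characteristic polynomial is P(z) = 1 - 1.181z + 0.67z^2.
Invertibility requires all roots to lie outside the unit circle, i.e. |z| > 1 for every root.
Set 1 + (-1.181) z + (0.67) z^2 = 0, i.e. a z^2 + b z + c = 0 with a = 0.67, b = -1.181, c = 1.
Discriminant D = b^2 - 4ac = (-1.181)^2 - 4*(0.67)*1 = 1.394761 - (2.68) = -1.285239.
D < 0, so the roots are the complex-conjugate pair z = (-b +/- i sqrt(-D)) / (2a) = 0.8813 +/- 0.846i.
For a conjugate pair |z|^2 = z * conj(z) = (product of roots) = c/a = 1/(0.67) = 1.492537, so |z| = sqrt(1.492537) = 1.2217 for both roots.
Moduli of all roots: 1.2217, 1.2217.
All moduli strictly greater than 1? Yes.
Verdict: Invertible.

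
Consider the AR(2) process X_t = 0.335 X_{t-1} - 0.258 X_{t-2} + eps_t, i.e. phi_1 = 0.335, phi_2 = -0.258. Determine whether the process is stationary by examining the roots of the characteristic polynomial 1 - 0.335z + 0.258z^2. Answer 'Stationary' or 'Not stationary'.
\text{Stationary}

The AR(p) characteristic polynomial is P(z) = 1 - 0.335z + 0.258z^2.
Stationarity requires all roots to lie outside the unit circle, i.e. |z| > 1 for every root.
Set 1 + (-0.335) z + (0.258) z^2 = 0, i.e. a z^2 + b z + c = 0 with a = 0.258, b = -0.335, c = 1.
Discriminant D = b^2 - 4ac = (-0.335)^2 - 4*(0.258)*1 = 0.112225 - (1.032) = -0.919775.
D < 0, so the roots are the complex-conjugate pair z = (-b +/- i sqrt(-D)) / (2a) = 0.6492 +/- 1.8586i.
For a conjugate pair |z|^2 = z * conj(z) = (product of roots) = c/a = 1/(0.258) = 3.875969, so |z| = sqrt(3.875969) = 1.9687 for both roots.
Moduli of all roots: 1.9687, 1.9687.
All moduli strictly greater than 1? Yes.
Verdict: Stationary.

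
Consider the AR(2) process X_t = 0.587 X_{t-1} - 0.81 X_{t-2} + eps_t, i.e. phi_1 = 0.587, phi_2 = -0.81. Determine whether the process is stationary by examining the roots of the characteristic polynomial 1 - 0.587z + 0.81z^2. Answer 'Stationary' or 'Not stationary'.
\text{Stationary}

The AR(p) characteristic polynomial is P(z) = 1 - 0.587z + 0.81z^2.
Stationarity requires all roots to lie outside the unit circle, i.e. |z| > 1 for every root.
Set 1 + (-0.587) z + (0.81) z^2 = 0, i.e. a z^2 + b z + c = 0 with a = 0.81, b = -0.587, c = 1.
Discriminant D = b^2 - 4ac = (-0.587)^2 - 4*(0.81)*1 = 0.344569 - (3.24) = -2.895431.
D < 0, so the roots are the complex-conjugate pair z = (-b +/- i sqrt(-D)) / (2a) = 0.3623 +/- 1.0504i.
For a conjugate pair |z|^2 = z * conj(z) = (product of roots) = c/a = 1/(0.81) = 1.234568, so |z| = sqrt(1.234568) = 1.1111 for both roots.
Moduli of all roots: 1.1111, 1.1111.
All moduli strictly greater than 1? Yes.
Verdict: Stationary.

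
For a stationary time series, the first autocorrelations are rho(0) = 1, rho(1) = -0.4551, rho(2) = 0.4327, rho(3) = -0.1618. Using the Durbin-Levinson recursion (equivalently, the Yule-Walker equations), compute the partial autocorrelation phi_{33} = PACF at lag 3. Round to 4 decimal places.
\phi_{33} = 0.1490

The PACF at lag k is phi_{kk}, the last component of the solution
to the Yule-Walker system G_k phi = r_k where
  (G_k)_{ij} = rho(|i - j|), (r_k)_i = rho(i), i,j = 1..k.
Equivalently, Durbin-Levinson gives phi_{kk} iteratively:
  phi_{11} = rho(1)
  phi_{kk} = [rho(k) - sum_{j=1..k-1} phi_{k-1,j} rho(k-j)]
            / [1 - sum_{j=1..k-1} phi_{k-1,j} rho(j)],
  phi_{k,j} = phi_{k-1,j} - phi_{kk} phi_{k-1,k-j},  j = 1..k-1.
Step k = 1:
  phi_11 = rho(1) = -0.4551.
Step k = 2:
  phi_22 = [rho(2) - phi_11 rho(1)] / [1 - phi_11 rho(1)] = [0.4327 - (-0.4551)(-0.4551)] / [1 - (-0.4551)(-0.4551)]
         = 0.22558399 / 0.79288399 = 0.284511.
  Update: phi_21 = phi_11 - phi_22 phi_11 = -0.4551 - (0.284511)(-0.4551) = -0.325619.
Step k = 3:
  phi_33 = [rho(3) - phi_21 rho(2) - phi_22 rho(1)] / [1 - phi_21 rho(1) - phi_22 rho(2)]
    numerator   = -0.1618 - (-0.325619)(0.4327) - (0.284511)(-0.4551) = 0.10857624
    denominator = 1 - (-0.325619)(-0.4551) - (0.284511)(0.4327) = 0.72870293
  phi_33 = 0.10857624 / 0.72870293 = 0.149.
Therefore phi_{33} = 0.1490.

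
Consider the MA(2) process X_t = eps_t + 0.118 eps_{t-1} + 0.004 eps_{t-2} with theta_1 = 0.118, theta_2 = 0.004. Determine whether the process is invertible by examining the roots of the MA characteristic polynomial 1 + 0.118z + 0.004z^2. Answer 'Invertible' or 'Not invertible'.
\text{Invertible}

The MA(q) characteristic polynomial is P(z) = 1 + 0.118z + 0.004z^2.
Invertibility requires all roots to lie outside the unit circle, i.e. |z| > 1 for every root.
Set 1 + (0.118) z + (0.004) z^2 = 0, i.e. a z^2 + b z + c = 0 with a = 0.004, b = 0.118, c = 1.
Discriminant D = b^2 - 4ac = (0.118)^2 - 4*(0.004)*1 = 0.013924 - (0.016) = -0.002076.
D < 0, so the roots are the complex-conjugate pair z = (-b +/- i sqrt(-D)) / (2a) = -14.75 +/- 5.6954i.
For a conjugate pair |z|^2 = z * conj(z) = (product of roots) = c/a = 1/(0.004) = 250, so |z| = sqrt(250) = 15.8114 for both roots.
Moduli of all roots: 15.8114, 15.8114.
All moduli strictly greater than 1? Yes.
Verdict: Invertible.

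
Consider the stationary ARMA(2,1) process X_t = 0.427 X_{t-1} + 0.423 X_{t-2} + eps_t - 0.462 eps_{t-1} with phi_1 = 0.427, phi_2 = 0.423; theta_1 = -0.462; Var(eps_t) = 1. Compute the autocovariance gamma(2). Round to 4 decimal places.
\gamma(2) = 0.7120

Multiply the model equation by X_{t-k} and take expectations. With theta_0 = psi_0 = 1 and psi_j the MA(infinity) weights, this gives
  gamma(k) - sum_i phi_i gamma(k-i) = c_k,
  c_k = sigma^2 * sum_{j=k..q} theta_j psi_{j-k}   (c_k = 0 for k > q),
using gamma(-m) = gamma(m).
psi-weights needed (psi_j = theta_j + sum_i phi_i psi_{j-i}):
  psi_1 = theta_1 + phi_1 = -0.462 + (0.427) = -0.035
Right-hand sides:
  c_0 = sigma^2 (1 + theta_1 psi_1) = 1 * (1 + (-0.462)(-0.035)) = 1 * 1.01617 = 1.01617
  c_1 = sigma^2 theta_1 = 1 * (-0.462) = -0.462
  c_2 = 0
Equations for k = 0, 1, 2 (AR order 2, c_2 = 0):
  (E0) gamma(0) = phi_1 gamma(1) + phi_2 gamma(2) + c_0
  (E1) gamma(1) = phi_1 gamma(0) + phi_2 gamma(1) + c_1
  (E2) gamma(2) = phi_1 gamma(1) + phi_2 gamma(0)
From (E1): gamma(1) = A gamma(0) + B with
  A = phi_1 / (1 - phi_2) = 0.427 / 0.577 = 0.740035,   B = c_1 / (1 - phi_2) = -0.462 / 0.577 = -0.800693.
Insert (E2) into (E0): gamma(0) (1 - phi_2^2) = phi_1 (1 + phi_2) gamma(1) + c_0.
  phi_1 (1 + phi_2) = (0.427)(1.423) = 0.607621,   1 - phi_2^2 = 0.821071.
Replace gamma(1) by A gamma(0) + B and collect gamma(0):
  gamma(0) [0.821071 - (0.607621)(0.740035)] = (0.607621)(-0.800693) + 1.01617
  gamma(0) * 0.37141 = 0.529652
  gamma(0) = 0.529652 / 0.37141 = 1.426056.
  gamma(1) = A gamma(0) + B = (0.740035)(1.426056) + (-0.800693) = 0.254638.
  gamma(2) = phi_1 gamma(1) + phi_2 gamma(0) = (0.427)(0.254638) + (0.423)(1.426056) = 0.711952.
Therefore gamma(2) = 0.7120 (to 4 decimal places).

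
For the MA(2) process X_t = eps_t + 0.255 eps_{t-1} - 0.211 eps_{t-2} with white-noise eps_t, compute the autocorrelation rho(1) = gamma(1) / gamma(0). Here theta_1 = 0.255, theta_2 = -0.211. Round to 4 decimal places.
\rho(1) = 0.1813

For an MA(q) process with theta_0 = 1, the autocovariance is
  gamma(k) = sigma^2 * sum_{i=0..q-k} theta_i * theta_{i+k},
and rho(k) = gamma(k) / gamma(0). Sigma^2 cancels.
  numerator   = (1)*(0.255) + (0.255)*(-0.211) = 0.201195.
  denominator = (1)^2 + (0.255)^2 + (-0.211)^2 = 1.109546.
  rho(1) = 0.201195 / 1.109546 = 0.1813.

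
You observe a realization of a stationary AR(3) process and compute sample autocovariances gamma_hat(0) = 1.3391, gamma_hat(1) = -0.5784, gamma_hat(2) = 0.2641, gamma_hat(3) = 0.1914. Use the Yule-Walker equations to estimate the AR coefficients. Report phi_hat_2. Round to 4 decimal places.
\hat\phi_{2} = 0.1350

The Yule-Walker equations for an AR(p) process read, in matrix form,
  Gamma_p phi = r_p,   with   (Gamma_p)_{ij} = gamma(|i - j|),
                       (r_p)_i = gamma(i),   i,j = 1..p.
Substitute the sample gammas (Toeplitz matrix and right-hand side of size 3):
  Gamma_p = [[1.3391, -0.5784, 0.2641], [-0.5784, 1.3391, -0.5784], [0.2641, -0.5784, 1.3391]]
  r_p     = [-0.5784, 0.2641, 0.1914]
Written out (R1..R3):
  (R1) 1.3391 phi_1 - 0.5784 phi_2 + 0.2641 phi_3 = -0.5784
  (R2) -0.5784 phi_1 + 1.3391 phi_2 - 0.5784 phi_3 = 0.2641
  (R3) 0.2641 phi_1 - 0.5784 phi_2 + 1.3391 phi_3 = 0.1914
Gaussian elimination:
  R2 <- R2 - (-0.5784/1.3391) R1 = R2 - (-0.431932) R1:  1.089271 phi_2 - 0.464327 phi_3 = 0.014271
  R3 <- R3 - (0.2641/1.3391) R1 = R3 - (0.197222) R1:  -0.464327 phi_2 + 1.287014 phi_3 = 0.305473
  R3 <- R3 - (-0.464327/1.089271) R2 = R3 - (-0.426273) R2:  1.089084 phi_3 = 0.311556
Back-substitution:
  phi_hat_3 = 0.311556 / 1.089084 = 0.286072
  phi_hat_2 = (0.014271 - (-0.464327)(0.286072)) / 1.089271 = 0.135046
  phi_hat_1 = (-0.5784 - (-0.5784)(0.135046) - (0.2641)(0.286072)) / 1.3391 = -0.430021
So phi_hat = [-0.4300, 0.1350, 0.2861].
Therefore phi_hat_2 = 0.1350.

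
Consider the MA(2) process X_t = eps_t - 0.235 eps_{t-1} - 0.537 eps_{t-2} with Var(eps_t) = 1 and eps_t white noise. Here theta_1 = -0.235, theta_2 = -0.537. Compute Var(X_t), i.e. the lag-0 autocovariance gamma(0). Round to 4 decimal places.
\gamma(0) = 1.3436

For an MA(q) process X_t = eps_t + sum_i theta_i eps_{t-i} with
Var(eps_t) = sigma^2, the variance is
  gamma(0) = sigma^2 * (1 + sum_i theta_i^2).
  sum_i theta_i^2 = (-0.235)^2 + (-0.537)^2 = 0.055225 + 0.288369 = 0.343594.
  gamma(0) = 1 * (1 + 0.343594) = 1 * 1.343594 = 1.343594, which rounds to 1.3436.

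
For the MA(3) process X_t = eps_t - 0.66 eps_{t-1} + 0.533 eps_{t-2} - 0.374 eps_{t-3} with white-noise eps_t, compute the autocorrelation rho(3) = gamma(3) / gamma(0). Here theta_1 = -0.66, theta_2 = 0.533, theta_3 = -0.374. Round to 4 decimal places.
\rho(3) = -0.2011

For an MA(q) process with theta_0 = 1, the autocovariance is
  gamma(k) = sigma^2 * sum_{i=0..q-k} theta_i * theta_{i+k},
and rho(k) = gamma(k) / gamma(0). Sigma^2 cancels.
  numerator   = (1)*(-0.374) = -0.374.
  denominator = (1)^2 + (-0.66)^2 + (0.533)^2 + (-0.374)^2 = 1.859565.
  rho(3) = -0.374 / 1.859565 = -0.2011.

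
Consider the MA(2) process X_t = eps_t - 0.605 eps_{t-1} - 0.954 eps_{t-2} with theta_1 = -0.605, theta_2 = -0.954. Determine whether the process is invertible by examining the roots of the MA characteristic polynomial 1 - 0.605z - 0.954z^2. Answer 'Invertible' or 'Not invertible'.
\text{Not invertible}

The MA(q) characteristic polynomial is P(z) = 1 - 0.605z - 0.954z^2.
Invertibility requires all roots to lie outside the unit circle, i.e. |z| > 1 for every root.
Set 1 + (-0.605) z + (-0.954) z^2 = 0, i.e. a z^2 + b z + c = 0 with a = -0.954, b = -0.605, c = 1.
Discriminant D = b^2 - 4ac = (-0.605)^2 - 4*(-0.954)*1 = 0.366025 - (-3.816) = 4.182025.
D >= 0, so the roots are real: z = (-b +/- sqrt(D)) / (2a) = (0.605 +/- 2.045) / (-1.908).
  z_1 = (0.605 + 2.045) / (-1.908) = -1.3889,   |z_1| = 1.3889.
  z_2 = (0.605 - 2.045) / (-1.908) = 0.7547,   |z_2| = 0.7547.
Moduli of all roots: 1.3889, 0.7547.
All moduli strictly greater than 1? No.
Verdict: Not invertible.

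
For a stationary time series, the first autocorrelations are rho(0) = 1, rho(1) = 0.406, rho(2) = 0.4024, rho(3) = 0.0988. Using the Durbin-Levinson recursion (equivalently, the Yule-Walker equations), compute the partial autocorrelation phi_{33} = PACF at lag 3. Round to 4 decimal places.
\phi_{33} = -0.1740

The PACF at lag k is phi_{kk}, the last component of the solution
to the Yule-Walker system G_k phi = r_k where
  (G_k)_{ij} = rho(|i - j|), (r_k)_i = rho(i), i,j = 1..k.
Equivalently, Durbin-Levinson gives phi_{kk} iteratively:
  phi_{11} = rho(1)
  phi_{kk} = [rho(k) - sum_{j=1..k-1} phi_{k-1,j} rho(k-j)]
            / [1 - sum_{j=1..k-1} phi_{k-1,j} rho(j)],
  phi_{k,j} = phi_{k-1,j} - phi_{kk} phi_{k-1,k-j},  j = 1..k-1.
Step k = 1:
  phi_11 = rho(1) = 0.406.
Step k = 2:
  phi_22 = [rho(2) - phi_11 rho(1)] / [1 - phi_11 rho(1)] = [0.4024 - (0.406)(0.406)] / [1 - (0.406)(0.406)]
         = 0.237564 / 0.835164 = 0.284452.
  Update: phi_21 = phi_11 - phi_22 phi_11 = 0.406 - (0.284452)(0.406) = 0.290513.
Step k = 3:
  phi_33 = [rho(3) - phi_21 rho(2) - phi_22 rho(1)] / [1 - phi_21 rho(1) - phi_22 rho(2)]
    numerator   = 0.0988 - (0.290513)(0.4024) - (0.284452)(0.406) = -0.13358972
    denominator = 1 - (0.290513)(0.406) - (0.284452)(0.4024) = 0.76758847
  phi_33 = -0.13358972 / 0.76758847 = -0.174.
Therefore phi_{33} = -0.1740.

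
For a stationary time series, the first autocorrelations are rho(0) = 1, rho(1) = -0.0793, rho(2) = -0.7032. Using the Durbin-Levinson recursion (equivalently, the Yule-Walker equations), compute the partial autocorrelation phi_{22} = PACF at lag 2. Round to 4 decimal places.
\phi_{22} = -0.7140

The PACF at lag k is phi_{kk}, the last component of the solution
to the Yule-Walker system G_k phi = r_k where
  (G_k)_{ij} = rho(|i - j|), (r_k)_i = rho(i), i,j = 1..k.
Equivalently, Durbin-Levinson gives phi_{kk} iteratively:
  phi_{11} = rho(1)
  phi_{kk} = [rho(k) - sum_{j=1..k-1} phi_{k-1,j} rho(k-j)]
            / [1 - sum_{j=1..k-1} phi_{k-1,j} rho(j)],
  phi_{k,j} = phi_{k-1,j} - phi_{kk} phi_{k-1,k-j},  j = 1..k-1.
Step k = 1:
  phi_11 = rho(1) = -0.0793.
Step k = 2:
  phi_22 = [rho(2) - phi_11 rho(1)] / [1 - phi_11 rho(1)] = [-0.7032 - (-0.0793)(-0.0793)] / [1 - (-0.0793)(-0.0793)]
         = -0.70948849 / 0.99371151 = -0.714.
Therefore phi_{22} = -0.7140.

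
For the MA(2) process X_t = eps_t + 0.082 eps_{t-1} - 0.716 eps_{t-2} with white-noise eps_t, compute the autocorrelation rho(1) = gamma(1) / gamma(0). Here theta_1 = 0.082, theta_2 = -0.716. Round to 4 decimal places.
\rho(1) = 0.0153

For an MA(q) process with theta_0 = 1, the autocovariance is
  gamma(k) = sigma^2 * sum_{i=0..q-k} theta_i * theta_{i+k},
and rho(k) = gamma(k) / gamma(0). Sigma^2 cancels.
  numerator   = (1)*(0.082) + (0.082)*(-0.716) = 0.023288.
  denominator = (1)^2 + (0.082)^2 + (-0.716)^2 = 1.51938.
  rho(1) = 0.023288 / 1.51938 = 0.0153.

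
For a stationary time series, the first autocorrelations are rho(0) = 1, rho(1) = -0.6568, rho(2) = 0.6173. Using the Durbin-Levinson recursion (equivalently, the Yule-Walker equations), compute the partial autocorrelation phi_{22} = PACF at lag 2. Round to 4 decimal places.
\phi_{22} = 0.3270

The PACF at lag k is phi_{kk}, the last component of the solution
to the Yule-Walker system G_k phi = r_k where
  (G_k)_{ij} = rho(|i - j|), (r_k)_i = rho(i), i,j = 1..k.
Equivalently, Durbin-Levinson gives phi_{kk} iteratively:
  phi_{11} = rho(1)
  phi_{kk} = [rho(k) - sum_{j=1..k-1} phi_{k-1,j} rho(k-j)]
            / [1 - sum_{j=1..k-1} phi_{k-1,j} rho(j)],
  phi_{k,j} = phi_{k-1,j} - phi_{kk} phi_{k-1,k-j},  j = 1..k-1.
Step k = 1:
  phi_11 = rho(1) = -0.6568.
Step k = 2:
  phi_22 = [rho(2) - phi_11 rho(1)] / [1 - phi_11 rho(1)] = [0.6173 - (-0.6568)(-0.6568)] / [1 - (-0.6568)(-0.6568)]
         = 0.18591376 / 0.56861376 = 0.327.
Therefore phi_{22} = 0.3270.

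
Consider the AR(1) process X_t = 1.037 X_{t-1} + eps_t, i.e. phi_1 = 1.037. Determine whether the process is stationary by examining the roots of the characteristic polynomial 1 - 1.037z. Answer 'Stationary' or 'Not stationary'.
\text{Not stationary}

The AR(p) characteristic polynomial is P(z) = 1 - 1.037z.
Stationarity requires all roots to lie outside the unit circle, i.e. |z| > 1 for every root.
This is linear in z: 1 + (-1.037) z = 0  =>  z = -1/(-1.037) = 0.96432,  |z| = 0.96432.
Moduli of all roots: 0.9643.
All moduli strictly greater than 1? No.
Verdict: Not stationary.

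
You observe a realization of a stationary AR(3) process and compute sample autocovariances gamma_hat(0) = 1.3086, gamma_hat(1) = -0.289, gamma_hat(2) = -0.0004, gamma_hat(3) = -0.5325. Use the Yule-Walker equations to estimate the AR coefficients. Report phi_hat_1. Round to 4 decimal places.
\hat\phi_{1} = -0.2550

The Yule-Walker equations for an AR(p) process read, in matrix form,
  Gamma_p phi = r_p,   with   (Gamma_p)_{ij} = gamma(|i - j|),
                       (r_p)_i = gamma(i),   i,j = 1..p.
Substitute the sample gammas (Toeplitz matrix and right-hand side of size 3):
  Gamma_p = [[1.3086, -0.289, -0.0004], [-0.289, 1.3086, -0.289], [-0.0004, -0.289, 1.3086]]
  r_p     = [-0.289, -0.0004, -0.5325]
Written out (R1..R3):
  (R1) 1.3086 phi_1 - 0.289 phi_2 - 0.0004 phi_3 = -0.289
  (R2) -0.289 phi_1 + 1.3086 phi_2 - 0.289 phi_3 = -0.0004
  (R3) -0.0004 phi_1 - 0.289 phi_2 + 1.3086 phi_3 = -0.5325
Gaussian elimination:
  R2 <- R2 - (-0.289/1.3086) R1 = R2 - (-0.220847) R1:  1.244775 phi_2 - 0.289088 phi_3 = -0.064225
  R3 <- R3 - (-0.0004/1.3086) R1 = R3 - (-0.000306) R1:  -0.289088 phi_2 + 1.3086 phi_3 = -0.532588
  R3 <- R3 - (-0.289088/1.244775) R2 = R3 - (-0.232241) R2:  1.241462 phi_3 = -0.547504
Back-substitution:
  phi_hat_3 = -0.547504 / 1.241462 = -0.441016
  phi_hat_2 = (-0.064225 - (-0.289088)(-0.441016)) / 1.244775 = -0.154017
  phi_hat_1 = (-0.289 - (-0.289)(-0.154017) - (-0.0004)(-0.441016)) / 1.3086 = -0.254996
So phi_hat = [-0.2550, -0.1540, -0.4410].
Therefore phi_hat_1 = -0.2550.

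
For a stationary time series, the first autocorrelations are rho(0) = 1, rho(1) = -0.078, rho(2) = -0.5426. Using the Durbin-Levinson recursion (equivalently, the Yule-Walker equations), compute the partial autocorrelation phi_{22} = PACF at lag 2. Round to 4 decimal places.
\phi_{22} = -0.5520

The PACF at lag k is phi_{kk}, the last component of the solution
to the Yule-Walker system G_k phi = r_k where
  (G_k)_{ij} = rho(|i - j|), (r_k)_i = rho(i), i,j = 1..k.
Equivalently, Durbin-Levinson gives phi_{kk} iteratively:
  phi_{11} = rho(1)
  phi_{kk} = [rho(k) - sum_{j=1..k-1} phi_{k-1,j} rho(k-j)]
            / [1 - sum_{j=1..k-1} phi_{k-1,j} rho(j)],
  phi_{k,j} = phi_{k-1,j} - phi_{kk} phi_{k-1,k-j},  j = 1..k-1.
Step k = 1:
  phi_11 = rho(1) = -0.078.
Step k = 2:
  phi_22 = [rho(2) - phi_11 rho(1)] / [1 - phi_11 rho(1)] = [-0.5426 - (-0.078)(-0.078)] / [1 - (-0.078)(-0.078)]
         = -0.548684 / 0.993916 = -0.552.
Therefore phi_{22} = -0.5520.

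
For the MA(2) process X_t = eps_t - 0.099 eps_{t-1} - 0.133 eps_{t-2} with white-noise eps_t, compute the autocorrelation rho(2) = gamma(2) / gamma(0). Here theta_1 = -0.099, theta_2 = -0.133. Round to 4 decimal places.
\rho(2) = -0.1294

For an MA(q) process with theta_0 = 1, the autocovariance is
  gamma(k) = sigma^2 * sum_{i=0..q-k} theta_i * theta_{i+k},
and rho(k) = gamma(k) / gamma(0). Sigma^2 cancels.
  numerator   = (1)*(-0.133) = -0.133.
  denominator = (1)^2 + (-0.099)^2 + (-0.133)^2 = 1.02749.
  rho(2) = -0.133 / 1.02749 = -0.1294.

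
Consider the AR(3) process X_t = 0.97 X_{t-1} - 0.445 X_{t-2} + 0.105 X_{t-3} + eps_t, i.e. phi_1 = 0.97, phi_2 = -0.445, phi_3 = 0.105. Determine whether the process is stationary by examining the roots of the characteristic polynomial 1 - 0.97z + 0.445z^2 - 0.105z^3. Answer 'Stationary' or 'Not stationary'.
\text{Stationary}

The AR(p) characteristic polynomial is P(z) = 1 - 0.97z + 0.445z^2 - 0.105z^3.
Stationarity requires all roots to lie outside the unit circle, i.e. |z| > 1 for every root.
Degree 3: look for a simple real root z0 first, then factor out (1 - z/z0) and solve the remaining quadratic.
Testing z0 = 2: P(2) = 1 + (-0.97)(2) + (0.445)(2)^2 + (-0.105)(2)^3
  = 1 + (-1.94) + (1.78) + (-0.84) = 0.  So z_0 = 2 is a root, |z_0| = 2.
Divide out the factor (1 - 0.5 z) = (1 - z/z0) (since 1/z0 = 0.5):
  P(z) = (1 - 0.5 z)(1 + (-0.47) z + (0.21) z^2)
  [check: z-coef -0.47 - (0.5) = -0.97; z^2-coef 0.21 - (0.5)(-0.47) = 0.445; z^3-coef -(0.5)(0.21) = -0.105.]
Remaining roots from the quadratic factor 1 + (-0.47) z + (0.21) z^2:
  Set 1 + (-0.47) z + (0.21) z^2 = 0, i.e. a z^2 + b z + c = 0 with a = 0.21, b = -0.47, c = 1.
  Discriminant D = b^2 - 4ac = (-0.47)^2 - 4*(0.21)*1 = 0.2209 - (0.84) = -0.6191.
  D < 0, so the roots are the complex-conjugate pair z = (-b +/- i sqrt(-D)) / (2a) = 1.119 +/- 1.8734i.
  For a conjugate pair |z|^2 = z * conj(z) = (product of roots) = c/a = 1/(0.21) = 4.761905, so |z| = sqrt(4.761905) = 2.1822 for both roots.
Moduli of all roots: 2.0000, 2.1822, 2.1822.
All moduli strictly greater than 1? Yes.
Verdict: Stationary.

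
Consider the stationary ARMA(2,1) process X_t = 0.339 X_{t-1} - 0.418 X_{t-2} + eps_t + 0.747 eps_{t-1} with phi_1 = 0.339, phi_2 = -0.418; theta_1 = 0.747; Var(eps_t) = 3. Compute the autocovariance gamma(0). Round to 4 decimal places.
\gamma(0) = 7.3840

Multiply the model equation by X_{t-k} and take expectations. With theta_0 = psi_0 = 1 and psi_j the MA(infinity) weights, this gives
  gamma(k) - sum_i phi_i gamma(k-i) = c_k,
  c_k = sigma^2 * sum_{j=k..q} theta_j psi_{j-k}   (c_k = 0 for k > q),
using gamma(-m) = gamma(m).
psi-weights needed (psi_j = theta_j + sum_i phi_i psi_{j-i}):
  psi_1 = theta_1 + phi_1 = 0.747 + (0.339) = 1.086
Right-hand sides:
  c_0 = sigma^2 (1 + theta_1 psi_1) = 3 * (1 + (0.747)(1.086)) = 3 * 1.811242 = 5.433726
  c_1 = sigma^2 theta_1 = 3 * (0.747) = 2.241
  c_2 = 0
Equations for k = 0, 1, 2 (AR order 2, c_2 = 0):
  (E0) gamma(0) = phi_1 gamma(1) + phi_2 gamma(2) + c_0
  (E1) gamma(1) = phi_1 gamma(0) + phi_2 gamma(1) + c_1
  (E2) gamma(2) = phi_1 gamma(1) + phi_2 gamma(0)
From (E1): gamma(1) = A gamma(0) + B with
  A = phi_1 / (1 - phi_2) = 0.339 / 1.418 = 0.239069,   B = c_1 / (1 - phi_2) = 2.241 / 1.418 = 1.580395.
Insert (E2) into (E0): gamma(0) (1 - phi_2^2) = phi_1 (1 + phi_2) gamma(1) + c_0.
  phi_1 (1 + phi_2) = (0.339)(0.582) = 0.197298,   1 - phi_2^2 = 0.825276.
Replace gamma(1) by A gamma(0) + B and collect gamma(0):
  gamma(0) [0.825276 - (0.197298)(0.239069)] = (0.197298)(1.580395) + 5.433726
  gamma(0) * 0.778108 = 5.745535
  gamma(0) = 5.745535 / 0.778108 = 7.38398.
Therefore gamma(0) = 7.3840 (to 4 decimal places).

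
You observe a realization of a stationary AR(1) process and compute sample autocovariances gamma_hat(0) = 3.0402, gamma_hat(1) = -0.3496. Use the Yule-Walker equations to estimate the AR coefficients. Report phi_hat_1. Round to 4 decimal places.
\hat\phi_{1} = -0.1150

The Yule-Walker equations for an AR(p) process read, in matrix form,
  Gamma_p phi = r_p,   with   (Gamma_p)_{ij} = gamma(|i - j|),
                       (r_p)_i = gamma(i),   i,j = 1..p.
Substitute the sample gammas (Toeplitz matrix and right-hand side of size 1):
  Gamma_p = [[3.0402]]
  r_p     = [-0.3496]
With p = 1 this is the single equation gamma(0) phi_1 = gamma(1):
  phi_hat_1 = gamma(1) / gamma(0) = -0.3496 / 3.0402 = -0.1150.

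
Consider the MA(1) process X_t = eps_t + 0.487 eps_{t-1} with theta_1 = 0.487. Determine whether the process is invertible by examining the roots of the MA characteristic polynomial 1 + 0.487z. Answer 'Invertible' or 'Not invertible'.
\text{Invertible}

The MA(q) characteristic polynomial is P(z) = 1 + 0.487z.
Invertibility requires all roots to lie outside the unit circle, i.e. |z| > 1 for every root.
This is linear in z: 1 + (0.487) z = 0  =>  z = -1/(0.487) = -2.053388,  |z| = 2.053388.
Moduli of all roots: 2.0534.
All moduli strictly greater than 1? Yes.
Verdict: Invertible.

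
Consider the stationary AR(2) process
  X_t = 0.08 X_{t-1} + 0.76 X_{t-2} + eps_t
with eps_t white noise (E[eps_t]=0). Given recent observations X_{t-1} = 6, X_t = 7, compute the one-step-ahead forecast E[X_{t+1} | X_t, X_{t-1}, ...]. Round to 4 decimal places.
E[X_{t+1} \mid \mathcal F_t] = 5.1200

For an AR(p) model X_t = c + sum_i phi_i X_{t-i} + eps_t, the
one-step-ahead conditional mean is
  E[X_{t+1} | X_t, ...] = c + sum_i phi_i X_{t+1-i}.
Substitute known values:
  E[X_{t+1} | ...] = (0.08) * (7) + (0.76) * (6)
                   = 5.1200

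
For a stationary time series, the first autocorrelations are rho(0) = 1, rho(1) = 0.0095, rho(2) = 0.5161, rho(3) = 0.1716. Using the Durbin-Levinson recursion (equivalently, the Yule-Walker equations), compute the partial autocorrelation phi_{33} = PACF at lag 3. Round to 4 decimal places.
\phi_{33} = 0.2240

The PACF at lag k is phi_{kk}, the last component of the solution
to the Yule-Walker system G_k phi = r_k where
  (G_k)_{ij} = rho(|i - j|), (r_k)_i = rho(i), i,j = 1..k.
Equivalently, Durbin-Levinson gives phi_{kk} iteratively:
  phi_{11} = rho(1)
  phi_{kk} = [rho(k) - sum_{j=1..k-1} phi_{k-1,j} rho(k-j)]
            / [1 - sum_{j=1..k-1} phi_{k-1,j} rho(j)],
  phi_{k,j} = phi_{k-1,j} - phi_{kk} phi_{k-1,k-j},  j = 1..k-1.
Step k = 1:
  phi_11 = rho(1) = 0.0095.
Step k = 2:
  phi_22 = [rho(2) - phi_11 rho(1)] / [1 - phi_11 rho(1)] = [0.5161 - (0.0095)(0.0095)] / [1 - (0.0095)(0.0095)]
         = 0.51600975 / 0.99990975 = 0.516056.
  Update: phi_21 = phi_11 - phi_22 phi_11 = 0.0095 - (0.516056)(0.0095) = 0.004597.
Step k = 3:
  phi_33 = [rho(3) - phi_21 rho(2) - phi_22 rho(1)] / [1 - phi_21 rho(1) - phi_22 rho(2)]
    numerator   = 0.1716 - (0.004597)(0.5161) - (0.516056)(0.0095) = 0.16432471
    denominator = 1 - (0.004597)(0.0095) - (0.516056)(0.5161) = 0.73361966
  phi_33 = 0.16432471 / 0.73361966 = 0.224.
Therefore phi_{33} = 0.2240.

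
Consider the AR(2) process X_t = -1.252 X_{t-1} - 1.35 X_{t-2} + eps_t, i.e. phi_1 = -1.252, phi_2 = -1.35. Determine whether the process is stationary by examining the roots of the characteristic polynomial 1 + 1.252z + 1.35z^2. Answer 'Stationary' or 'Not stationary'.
\text{Not stationary}

The AR(p) characteristic polynomial is P(z) = 1 + 1.252z + 1.35z^2.
Stationarity requires all roots to lie outside the unit circle, i.e. |z| > 1 for every root.
Set 1 + (1.252) z + (1.35) z^2 = 0, i.e. a z^2 + b z + c = 0 with a = 1.35, b = 1.252, c = 1.
Discriminant D = b^2 - 4ac = (1.252)^2 - 4*(1.35)*1 = 1.567504 - (5.4) = -3.832496.
D < 0, so the roots are the complex-conjugate pair z = (-b +/- i sqrt(-D)) / (2a) = -0.4637 +/- 0.7251i.
For a conjugate pair |z|^2 = z * conj(z) = (product of roots) = c/a = 1/(1.35) = 0.740741, so |z| = sqrt(0.740741) = 0.8607 for both roots.
Moduli of all roots: 0.8607, 0.8607.
All moduli strictly greater than 1? No.
Verdict: Not stationary.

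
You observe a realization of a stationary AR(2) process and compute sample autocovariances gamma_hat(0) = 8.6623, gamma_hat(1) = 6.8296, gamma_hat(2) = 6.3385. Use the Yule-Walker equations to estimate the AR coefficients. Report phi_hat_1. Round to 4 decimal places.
\hat\phi_{1} = 0.5590

The Yule-Walker equations for an AR(p) process read, in matrix form,
  Gamma_p phi = r_p,   with   (Gamma_p)_{ij} = gamma(|i - j|),
                       (r_p)_i = gamma(i),   i,j = 1..p.
Substitute the sample gammas (Toeplitz matrix and right-hand side of size 2):
  Gamma_p = [[8.6623, 6.8296], [6.8296, 8.6623]]
  r_p     = [6.8296, 6.3385]
Written out:
  8.6623 phi_1 + 6.8296 phi_2 = 6.8296
  6.8296 phi_1 + 8.6623 phi_2 = 6.3385
Solve by Cramer's rule:
  det = gamma(0)^2 - gamma(1)^2 = (8.6623)^2 - (6.8296)^2 = 75.03544129 - 46.64343616 = 28.39200513
  phi_hat_1 = [gamma(1) gamma(0) - gamma(1) gamma(2)] / det = [(6.8296)(8.6623) - (6.8296)(6.3385)] / 28.39200513 = 15.87062448 / 28.39200513 = 0.559
  phi_hat_2 = [gamma(0) gamma(2) - gamma(1)^2] / det = [(8.6623)(6.3385) - (6.8296)^2] / 28.39200513 = 8.26255239 / 28.39200513 = 0.291
So phi_hat = [0.5590, 0.2910].
Therefore phi_hat_1 = 0.5590.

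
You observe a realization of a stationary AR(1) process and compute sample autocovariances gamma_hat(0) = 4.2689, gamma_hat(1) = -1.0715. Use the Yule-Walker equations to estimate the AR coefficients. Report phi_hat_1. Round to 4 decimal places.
\hat\phi_{1} = -0.2510

The Yule-Walker equations for an AR(p) process read, in matrix form,
  Gamma_p phi = r_p,   with   (Gamma_p)_{ij} = gamma(|i - j|),
                       (r_p)_i = gamma(i),   i,j = 1..p.
Substitute the sample gammas (Toeplitz matrix and right-hand side of size 1):
  Gamma_p = [[4.2689]]
  r_p     = [-1.0715]
With p = 1 this is the single equation gamma(0) phi_1 = gamma(1):
  phi_hat_1 = gamma(1) / gamma(0) = -1.0715 / 4.2689 = -0.2510.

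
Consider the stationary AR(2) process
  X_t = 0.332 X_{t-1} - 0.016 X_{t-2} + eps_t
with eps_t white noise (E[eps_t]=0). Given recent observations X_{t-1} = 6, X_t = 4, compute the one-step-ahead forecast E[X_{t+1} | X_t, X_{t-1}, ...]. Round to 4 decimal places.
E[X_{t+1} \mid \mathcal F_t] = 1.2320

For an AR(p) model X_t = c + sum_i phi_i X_{t-i} + eps_t, the
one-step-ahead conditional mean is
  E[X_{t+1} | X_t, ...] = c + sum_i phi_i X_{t+1-i}.
Substitute known values:
  E[X_{t+1} | ...] = (0.332) * (4) + (-0.016) * (6)
                   = 1.2320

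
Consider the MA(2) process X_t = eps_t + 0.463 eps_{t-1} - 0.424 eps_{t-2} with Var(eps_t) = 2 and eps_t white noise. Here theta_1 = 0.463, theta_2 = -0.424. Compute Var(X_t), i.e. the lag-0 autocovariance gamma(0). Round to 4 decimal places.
\gamma(0) = 2.7883

For an MA(q) process X_t = eps_t + sum_i theta_i eps_{t-i} with
Var(eps_t) = sigma^2, the variance is
  gamma(0) = sigma^2 * (1 + sum_i theta_i^2).
  sum_i theta_i^2 = (0.463)^2 + (-0.424)^2 = 0.214369 + 0.179776 = 0.394145.
  gamma(0) = 2 * (1 + 0.394145) = 2 * 1.394145 = 2.78829, which rounds to 2.7883.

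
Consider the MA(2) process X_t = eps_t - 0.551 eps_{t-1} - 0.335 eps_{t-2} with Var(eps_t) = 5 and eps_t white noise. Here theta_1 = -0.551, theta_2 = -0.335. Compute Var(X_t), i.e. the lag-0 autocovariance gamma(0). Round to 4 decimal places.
\gamma(0) = 7.0791

For an MA(q) process X_t = eps_t + sum_i theta_i eps_{t-i} with
Var(eps_t) = sigma^2, the variance is
  gamma(0) = sigma^2 * (1 + sum_i theta_i^2).
  sum_i theta_i^2 = (-0.551)^2 + (-0.335)^2 = 0.303601 + 0.112225 = 0.415826.
  gamma(0) = 5 * (1 + 0.415826) = 5 * 1.415826 = 7.07913, which rounds to 7.0791.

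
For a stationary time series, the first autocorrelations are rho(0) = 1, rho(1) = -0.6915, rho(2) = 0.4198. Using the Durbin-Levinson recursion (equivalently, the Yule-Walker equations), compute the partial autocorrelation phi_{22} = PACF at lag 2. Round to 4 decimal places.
\phi_{22} = -0.1119

The PACF at lag k is phi_{kk}, the last component of the solution
to the Yule-Walker system G_k phi = r_k where
  (G_k)_{ij} = rho(|i - j|), (r_k)_i = rho(i), i,j = 1..k.
Equivalently, Durbin-Levinson gives phi_{kk} iteratively:
  phi_{11} = rho(1)
  phi_{kk} = [rho(k) - sum_{j=1..k-1} phi_{k-1,j} rho(k-j)]
            / [1 - sum_{j=1..k-1} phi_{k-1,j} rho(j)],
  phi_{k,j} = phi_{k-1,j} - phi_{kk} phi_{k-1,k-j},  j = 1..k-1.
Step k = 1:
  phi_11 = rho(1) = -0.6915.
Step k = 2:
  phi_22 = [rho(2) - phi_11 rho(1)] / [1 - phi_11 rho(1)] = [0.4198 - (-0.6915)(-0.6915)] / [1 - (-0.6915)(-0.6915)]
         = -0.05837225 / 0.52182775 = -0.1119.
Therefore phi_{22} = -0.1119.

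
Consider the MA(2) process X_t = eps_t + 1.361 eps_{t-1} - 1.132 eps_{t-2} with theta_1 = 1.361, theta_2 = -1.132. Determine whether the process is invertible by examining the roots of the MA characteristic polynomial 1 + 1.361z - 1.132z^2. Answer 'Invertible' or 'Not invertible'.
\text{Not invertible}

The MA(q) characteristic polynomial is P(z) = 1 + 1.361z - 1.132z^2.
Invertibility requires all roots to lie outside the unit circle, i.e. |z| > 1 for every root.
Set 1 + (1.361) z + (-1.132) z^2 = 0, i.e. a z^2 + b z + c = 0 with a = -1.132, b = 1.361, c = 1.
Discriminant D = b^2 - 4ac = (1.361)^2 - 4*(-1.132)*1 = 1.852321 - (-4.528) = 6.380321.
D >= 0, so the roots are real: z = (-b +/- sqrt(D)) / (2a) = (-1.361 +/- 2.52593) / (-2.264).
  z_1 = (-1.361 + 2.52593) / (-2.264) = -0.5145,   |z_1| = 0.5145.
  z_2 = (-1.361 - 2.52593) / (-2.264) = 1.7168,   |z_2| = 1.7168.
Moduli of all roots: 0.5145, 1.7168.
All moduli strictly greater than 1? No.
Verdict: Not invertible.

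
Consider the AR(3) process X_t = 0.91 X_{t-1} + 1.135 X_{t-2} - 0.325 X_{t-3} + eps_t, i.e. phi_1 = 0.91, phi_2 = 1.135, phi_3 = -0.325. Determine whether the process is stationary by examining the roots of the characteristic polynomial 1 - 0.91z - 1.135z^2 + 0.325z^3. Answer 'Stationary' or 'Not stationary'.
\text{Not stationary}

The AR(p) characteristic polynomial is P(z) = 1 - 0.91z - 1.135z^2 + 0.325z^3.
Stationarity requires all roots to lie outside the unit circle, i.e. |z| > 1 for every root.
Degree 3: look for a simple real root z0 first, then factor out (1 - z/z0) and solve the remaining quadratic.
Testing z0 = 4: P(4) = 1 + (-0.91)(4) + (-1.135)(4)^2 + (0.325)(4)^3
  = 1 + (-3.64) + (-18.16) + (20.8) = 0.  So z_0 = 4 is a root, |z_0| = 4.
Divide out the factor (1 - 0.25 z) = (1 - z/z0) (since 1/z0 = 0.25):
  P(z) = (1 - 0.25 z)(1 + (-0.66) z + (-1.3) z^2)
  [check: z-coef -0.66 - (0.25) = -0.91; z^2-coef -1.3 - (0.25)(-0.66) = -1.135; z^3-coef -(0.25)(-1.3) = 0.325.]
Remaining roots from the quadratic factor 1 + (-0.66) z + (-1.3) z^2:
  Set 1 + (-0.66) z + (-1.3) z^2 = 0, i.e. a z^2 + b z + c = 0 with a = -1.3, b = -0.66, c = 1.
  Discriminant D = b^2 - 4ac = (-0.66)^2 - 4*(-1.3)*1 = 0.4356 - (-5.2) = 5.6356.
  D >= 0, so the roots are real: z = (-b +/- sqrt(D)) / (2a) = (0.66 +/- 2.373942) / (-2.6).
    z_1 = (0.66 + 2.373942) / (-2.6) = -1.1669,   |z_1| = 1.1669.
    z_2 = (0.66 - 2.373942) / (-2.6) = 0.6592,   |z_2| = 0.6592.
Moduli of all roots: 4.0000, 1.1669, 0.6592.
All moduli strictly greater than 1? No.
Verdict: Not stationary.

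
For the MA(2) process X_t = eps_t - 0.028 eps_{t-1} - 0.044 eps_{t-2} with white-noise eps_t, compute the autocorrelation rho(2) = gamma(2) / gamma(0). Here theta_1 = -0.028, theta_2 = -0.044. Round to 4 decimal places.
\rho(2) = -0.0439

For an MA(q) process with theta_0 = 1, the autocovariance is
  gamma(k) = sigma^2 * sum_{i=0..q-k} theta_i * theta_{i+k},
and rho(k) = gamma(k) / gamma(0). Sigma^2 cancels.
  numerator   = (1)*(-0.044) = -0.044.
  denominator = (1)^2 + (-0.028)^2 + (-0.044)^2 = 1.00272.
  rho(2) = -0.044 / 1.00272 = -0.0439.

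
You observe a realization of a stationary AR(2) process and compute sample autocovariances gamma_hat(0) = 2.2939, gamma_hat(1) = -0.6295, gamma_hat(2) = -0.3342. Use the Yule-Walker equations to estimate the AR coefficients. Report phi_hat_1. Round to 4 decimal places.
\hat\phi_{1} = -0.3400

The Yule-Walker equations for an AR(p) process read, in matrix form,
  Gamma_p phi = r_p,   with   (Gamma_p)_{ij} = gamma(|i - j|),
                       (r_p)_i = gamma(i),   i,j = 1..p.
Substitute the sample gammas (Toeplitz matrix and right-hand side of size 2):
  Gamma_p = [[2.2939, -0.6295], [-0.6295, 2.2939]]
  r_p     = [-0.6295, -0.3342]
Written out:
  2.2939 phi_1 - 0.6295 phi_2 = -0.6295
  -0.6295 phi_1 + 2.2939 phi_2 = -0.3342
Solve by Cramer's rule:
  det = gamma(0)^2 - gamma(1)^2 = (2.2939)^2 - (-0.6295)^2 = 5.26197721 - 0.39627025 = 4.86570696
  phi_hat_1 = [gamma(1) gamma(0) - gamma(1) gamma(2)] / det = [(-0.6295)(2.2939) - (-0.6295)(-0.3342)] / 4.86570696 = -1.65438895 / 4.86570696 = -0.34
  phi_hat_2 = [gamma(0) gamma(2) - gamma(1)^2] / det = [(2.2939)(-0.3342) - (-0.6295)^2] / 4.86570696 = -1.16289163 / 4.86570696 = -0.239
So phi_hat = [-0.3400, -0.2390].
Therefore phi_hat_1 = -0.3400.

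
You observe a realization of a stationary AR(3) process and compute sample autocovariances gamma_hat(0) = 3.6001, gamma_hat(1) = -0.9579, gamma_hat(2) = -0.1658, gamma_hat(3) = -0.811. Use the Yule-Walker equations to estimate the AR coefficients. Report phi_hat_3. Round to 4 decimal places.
\hat\phi_{3} = -0.2980

The Yule-Walker equations for an AR(p) process read, in matrix form,
  Gamma_p phi = r_p,   with   (Gamma_p)_{ij} = gamma(|i - j|),
                       (r_p)_i = gamma(i),   i,j = 1..p.
Substitute the sample gammas (Toeplitz matrix and right-hand side of size 3):
  Gamma_p = [[3.6001, -0.9579, -0.1658], [-0.9579, 3.6001, -0.9579], [-0.1658, -0.9579, 3.6001]]
  r_p     = [-0.9579, -0.1658, -0.811]
Written out (R1..R3):
  (R1) 3.6001 phi_1 - 0.9579 phi_2 - 0.1658 phi_3 = -0.9579
  (R2) -0.9579 phi_1 + 3.6001 phi_2 - 0.9579 phi_3 = -0.1658
  (R3) -0.1658 phi_1 - 0.9579 phi_2 + 3.6001 phi_3 = -0.811
Gaussian elimination:
  R2 <- R2 - (-0.9579/3.6001) R1 = R2 - (-0.266076) R1:  3.345226 phi_2 - 1.002015 phi_3 = -0.420674
  R3 <- R3 - (-0.1658/3.6001) R1 = R3 - (-0.046054) R1:  -1.002015 phi_2 + 3.592464 phi_3 = -0.855115
  R3 <- R3 - (-1.002015/3.345226) R2 = R3 - (-0.299536) R2:  3.292325 phi_3 = -0.981122
Back-substitution:
  phi_hat_3 = -0.981122 / 3.292325 = -0.298003
  phi_hat_2 = (-0.420674 - (-1.002015)(-0.298003)) / 3.345226 = -0.215016
  phi_hat_1 = (-0.9579 - (-0.9579)(-0.215016) - (-0.1658)(-0.298003)) / 3.6001 = -0.337011
So phi_hat = [-0.3370, -0.2150, -0.2980].
Therefore phi_hat_3 = -0.2980.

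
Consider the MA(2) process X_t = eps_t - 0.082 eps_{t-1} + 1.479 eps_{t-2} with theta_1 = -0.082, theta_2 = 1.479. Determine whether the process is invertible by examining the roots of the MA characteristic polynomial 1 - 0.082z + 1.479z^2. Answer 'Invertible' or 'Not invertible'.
\text{Not invertible}

The MA(q) characteristic polynomial is P(z) = 1 - 0.082z + 1.479z^2.
Invertibility requires all roots to lie outside the unit circle, i.e. |z| > 1 for every root.
Set 1 + (-0.082) z + (1.479) z^2 = 0, i.e. a z^2 + b z + c = 0 with a = 1.479, b = -0.082, c = 1.
Discriminant D = b^2 - 4ac = (-0.082)^2 - 4*(1.479)*1 = 0.006724 - (5.916) = -5.909276.
D < 0, so the roots are the complex-conjugate pair z = (-b +/- i sqrt(-D)) / (2a) = 0.0277 +/- 0.8218i.
For a conjugate pair |z|^2 = z * conj(z) = (product of roots) = c/a = 1/(1.479) = 0.676133, so |z| = sqrt(0.676133) = 0.8223 for both roots.
Moduli of all roots: 0.8223, 0.8223.
All moduli strictly greater than 1? No.
Verdict: Not invertible.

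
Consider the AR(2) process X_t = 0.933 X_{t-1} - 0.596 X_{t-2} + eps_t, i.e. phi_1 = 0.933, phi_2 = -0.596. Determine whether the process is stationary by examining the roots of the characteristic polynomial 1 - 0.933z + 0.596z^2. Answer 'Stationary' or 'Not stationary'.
\text{Stationary}

The AR(p) characteristic polynomial is P(z) = 1 - 0.933z + 0.596z^2.
Stationarity requires all roots to lie outside the unit circle, i.e. |z| > 1 for every root.
Set 1 + (-0.933) z + (0.596) z^2 = 0, i.e. a z^2 + b z + c = 0 with a = 0.596, b = -0.933, c = 1.
Discriminant D = b^2 - 4ac = (-0.933)^2 - 4*(0.596)*1 = 0.870489 - (2.384) = -1.513511.
D < 0, so the roots are the complex-conjugate pair z = (-b +/- i sqrt(-D)) / (2a) = 0.7827 +/- 1.0321i.
For a conjugate pair |z|^2 = z * conj(z) = (product of roots) = c/a = 1/(0.596) = 1.677852, so |z| = sqrt(1.677852) = 1.2953 for both roots.
Moduli of all roots: 1.2953, 1.2953.
All moduli strictly greater than 1? Yes.
Verdict: Stationary.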